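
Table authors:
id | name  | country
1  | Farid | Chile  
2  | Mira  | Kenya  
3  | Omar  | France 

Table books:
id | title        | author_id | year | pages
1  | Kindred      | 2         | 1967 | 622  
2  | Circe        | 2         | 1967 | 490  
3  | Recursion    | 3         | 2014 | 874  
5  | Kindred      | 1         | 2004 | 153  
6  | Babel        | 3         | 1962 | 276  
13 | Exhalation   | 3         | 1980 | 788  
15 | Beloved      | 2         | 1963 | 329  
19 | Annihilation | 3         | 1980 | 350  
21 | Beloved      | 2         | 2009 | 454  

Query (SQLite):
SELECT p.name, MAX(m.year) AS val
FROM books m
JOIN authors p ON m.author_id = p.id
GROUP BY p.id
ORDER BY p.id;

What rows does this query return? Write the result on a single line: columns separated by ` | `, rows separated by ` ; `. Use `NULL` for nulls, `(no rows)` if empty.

Join each books row to its authors via author_id.
Group joined rows by authors.id; compute MAX(m.year) per group.
  1: ids {5} → MAX(m.year)=2004
  2: ids {1, 2, 15, 21} → MAX(m.year)=2009
  3: ids {3, 6, 13, 19} → MAX(m.year)=2014

Farid | 2004 ; Mira | 2009 ; Omar | 2014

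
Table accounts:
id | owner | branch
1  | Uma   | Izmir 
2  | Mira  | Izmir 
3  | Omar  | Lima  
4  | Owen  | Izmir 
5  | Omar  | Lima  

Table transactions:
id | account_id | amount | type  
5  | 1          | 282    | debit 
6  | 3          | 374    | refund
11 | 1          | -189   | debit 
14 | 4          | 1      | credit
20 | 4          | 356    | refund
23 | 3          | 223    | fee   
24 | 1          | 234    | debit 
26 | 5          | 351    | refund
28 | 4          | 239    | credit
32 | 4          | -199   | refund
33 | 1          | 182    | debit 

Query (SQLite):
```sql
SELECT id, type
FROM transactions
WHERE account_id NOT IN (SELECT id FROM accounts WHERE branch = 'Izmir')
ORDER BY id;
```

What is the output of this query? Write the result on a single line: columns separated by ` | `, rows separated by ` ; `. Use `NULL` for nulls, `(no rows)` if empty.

6 | refund ; 23 | fee ; 26 | refund

Inner query: accounts.id where branch = 'Izmir'.
Outer: keep transactions rows whose account_id is not in that set.
Inner query → {1, 2, 4}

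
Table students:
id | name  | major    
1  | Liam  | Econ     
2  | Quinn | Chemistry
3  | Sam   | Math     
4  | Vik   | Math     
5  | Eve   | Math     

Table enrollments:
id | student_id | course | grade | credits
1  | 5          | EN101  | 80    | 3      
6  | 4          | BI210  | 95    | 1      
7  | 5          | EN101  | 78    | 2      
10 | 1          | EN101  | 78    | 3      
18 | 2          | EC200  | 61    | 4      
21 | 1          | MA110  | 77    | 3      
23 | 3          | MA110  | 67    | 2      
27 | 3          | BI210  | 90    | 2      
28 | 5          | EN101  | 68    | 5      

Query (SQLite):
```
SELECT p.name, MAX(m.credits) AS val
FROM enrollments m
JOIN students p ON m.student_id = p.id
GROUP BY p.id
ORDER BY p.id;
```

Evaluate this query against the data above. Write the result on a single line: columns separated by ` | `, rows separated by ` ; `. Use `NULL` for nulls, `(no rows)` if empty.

Join each enrollments row to its students via student_id.
Group joined rows by students.id; compute MAX(m.credits) per group.
  1: ids {10, 21} → MAX(m.credits)=3
  2: ids {18} → MAX(m.credits)=4
  3: ids {23, 27} → MAX(m.credits)=2
  4: ids {6} → MAX(m.credits)=1
  5: ids {1, 7, 28} → MAX(m.credits)=5

Liam | 3 ; Quinn | 4 ; Sam | 2 ; Vik | 1 ; Eve | 5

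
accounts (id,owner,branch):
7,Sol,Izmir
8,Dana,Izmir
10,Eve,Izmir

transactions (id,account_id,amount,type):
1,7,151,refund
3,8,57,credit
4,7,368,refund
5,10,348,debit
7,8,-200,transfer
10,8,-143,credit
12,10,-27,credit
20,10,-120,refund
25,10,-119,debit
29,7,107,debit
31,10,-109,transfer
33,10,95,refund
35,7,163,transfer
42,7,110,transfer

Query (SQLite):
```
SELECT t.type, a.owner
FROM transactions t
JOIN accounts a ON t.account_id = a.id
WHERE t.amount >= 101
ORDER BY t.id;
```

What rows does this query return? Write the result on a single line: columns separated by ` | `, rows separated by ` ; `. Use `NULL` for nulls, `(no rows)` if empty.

Each transactions row matches the accounts row where account_id = accounts.id.
Then keep rows with t.amount >= 101.

refund | Sol ; refund | Sol ; debit | Eve ; debit | Sol ; transfer | Sol ; transfer | Sol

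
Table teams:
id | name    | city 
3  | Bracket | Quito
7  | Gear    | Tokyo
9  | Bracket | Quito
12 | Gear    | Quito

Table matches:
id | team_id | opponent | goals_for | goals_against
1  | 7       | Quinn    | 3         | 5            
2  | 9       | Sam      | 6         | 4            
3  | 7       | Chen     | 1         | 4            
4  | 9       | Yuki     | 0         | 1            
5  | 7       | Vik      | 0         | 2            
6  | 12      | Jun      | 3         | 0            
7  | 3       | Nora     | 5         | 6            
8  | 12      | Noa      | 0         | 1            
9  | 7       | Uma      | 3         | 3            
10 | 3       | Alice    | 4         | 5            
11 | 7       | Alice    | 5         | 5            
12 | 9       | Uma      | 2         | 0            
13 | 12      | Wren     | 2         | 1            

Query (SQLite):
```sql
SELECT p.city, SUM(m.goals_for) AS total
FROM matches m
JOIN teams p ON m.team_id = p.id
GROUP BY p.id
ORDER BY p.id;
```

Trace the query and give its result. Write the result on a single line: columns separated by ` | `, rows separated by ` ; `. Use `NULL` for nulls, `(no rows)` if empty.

Quito | 9 ; Tokyo | 12 ; Quito | 8 ; Quito | 5

Join each matches row to its teams via team_id.
Group joined rows by teams.id; compute SUM(m.goals_for) per group.
  3: ids {7, 10} → SUM(m.goals_for)=9
  7: ids {1, 3, 5, 9, 11} → SUM(m.goals_for)=12
  9: ids {2, 4, 12} → SUM(m.goals_for)=8
  12: ids {6, 8, 13} → SUM(m.goals_for)=5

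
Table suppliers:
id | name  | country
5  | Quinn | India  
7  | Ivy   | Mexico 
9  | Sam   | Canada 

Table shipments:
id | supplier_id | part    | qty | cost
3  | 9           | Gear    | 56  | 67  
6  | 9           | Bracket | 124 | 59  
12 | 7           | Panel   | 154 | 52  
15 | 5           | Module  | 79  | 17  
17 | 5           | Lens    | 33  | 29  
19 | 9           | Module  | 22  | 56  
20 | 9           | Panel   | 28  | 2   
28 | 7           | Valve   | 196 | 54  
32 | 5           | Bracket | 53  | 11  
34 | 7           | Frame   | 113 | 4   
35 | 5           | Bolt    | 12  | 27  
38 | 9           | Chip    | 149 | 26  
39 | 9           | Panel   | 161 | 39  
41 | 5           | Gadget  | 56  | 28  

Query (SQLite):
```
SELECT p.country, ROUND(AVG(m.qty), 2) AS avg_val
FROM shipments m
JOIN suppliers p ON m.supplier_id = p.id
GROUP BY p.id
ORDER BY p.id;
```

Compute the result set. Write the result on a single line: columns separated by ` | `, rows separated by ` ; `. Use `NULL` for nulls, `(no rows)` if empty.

India | 46.6 ; Mexico | 154.33 ; Canada | 90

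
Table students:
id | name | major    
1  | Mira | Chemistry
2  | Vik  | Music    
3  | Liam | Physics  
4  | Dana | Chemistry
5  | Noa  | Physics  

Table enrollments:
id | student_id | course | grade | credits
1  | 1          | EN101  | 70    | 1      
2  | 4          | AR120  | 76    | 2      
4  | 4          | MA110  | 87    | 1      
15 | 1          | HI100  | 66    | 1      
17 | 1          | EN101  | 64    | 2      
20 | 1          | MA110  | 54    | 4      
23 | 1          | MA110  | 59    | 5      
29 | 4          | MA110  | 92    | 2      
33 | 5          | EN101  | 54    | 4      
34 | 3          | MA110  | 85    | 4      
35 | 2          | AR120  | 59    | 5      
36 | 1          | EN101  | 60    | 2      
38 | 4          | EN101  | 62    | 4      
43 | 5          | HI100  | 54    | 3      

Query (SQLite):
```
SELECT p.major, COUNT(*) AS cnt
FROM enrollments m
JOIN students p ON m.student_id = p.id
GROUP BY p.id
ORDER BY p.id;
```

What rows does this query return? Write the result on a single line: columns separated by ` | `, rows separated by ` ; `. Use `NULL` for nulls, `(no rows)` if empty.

Chemistry | 6 ; Music | 1 ; Physics | 1 ; Chemistry | 4 ; Physics | 2

Join each enrollments row to its students via student_id.
Group joined rows by students.id; compute COUNT(*) per group.
  1: ids {1, 15, 17, 20, 23, 36} → COUNT(*)=6
  2: ids {35} → COUNT(*)=1
  3: ids {34} → COUNT(*)=1
  4: ids {2, 4, 29, 38} → COUNT(*)=4
  5: ids {33, 43} → COUNT(*)=2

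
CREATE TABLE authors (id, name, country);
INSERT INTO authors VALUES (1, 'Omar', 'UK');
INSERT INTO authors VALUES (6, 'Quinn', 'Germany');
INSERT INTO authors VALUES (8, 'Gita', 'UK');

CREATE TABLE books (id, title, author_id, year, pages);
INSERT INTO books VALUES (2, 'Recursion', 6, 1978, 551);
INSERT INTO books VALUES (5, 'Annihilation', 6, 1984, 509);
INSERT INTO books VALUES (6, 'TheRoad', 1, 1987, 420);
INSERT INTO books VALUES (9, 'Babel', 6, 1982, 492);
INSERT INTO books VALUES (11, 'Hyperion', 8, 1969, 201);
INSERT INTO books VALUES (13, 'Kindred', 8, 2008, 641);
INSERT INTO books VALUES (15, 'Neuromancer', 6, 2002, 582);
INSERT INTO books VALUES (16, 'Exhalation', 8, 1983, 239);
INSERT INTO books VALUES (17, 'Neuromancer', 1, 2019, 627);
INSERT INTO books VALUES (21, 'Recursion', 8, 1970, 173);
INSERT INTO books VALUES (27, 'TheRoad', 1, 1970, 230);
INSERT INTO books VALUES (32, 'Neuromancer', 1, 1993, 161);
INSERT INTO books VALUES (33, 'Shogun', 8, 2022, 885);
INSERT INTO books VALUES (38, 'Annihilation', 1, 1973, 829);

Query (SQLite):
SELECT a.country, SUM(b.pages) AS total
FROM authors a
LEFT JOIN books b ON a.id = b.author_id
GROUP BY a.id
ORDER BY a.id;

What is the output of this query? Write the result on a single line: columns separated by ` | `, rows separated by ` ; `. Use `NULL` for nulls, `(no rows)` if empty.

LEFT JOIN keeps every authors row; unmatched ones get NULL for books columns.
Group by authors.id and compute SUM(b.pages). SUM over an all-NULL group is NULL.
  1: ids {6, 17, 27, 32, 38} → SUM(b.pages)=2267
  6: ids {2, 5, 9, 15} → SUM(b.pages)=2134
  8: ids {11, 13, 16, 21, 33} → SUM(b.pages)=2139

UK | 2267 ; Germany | 2134 ; UK | 2139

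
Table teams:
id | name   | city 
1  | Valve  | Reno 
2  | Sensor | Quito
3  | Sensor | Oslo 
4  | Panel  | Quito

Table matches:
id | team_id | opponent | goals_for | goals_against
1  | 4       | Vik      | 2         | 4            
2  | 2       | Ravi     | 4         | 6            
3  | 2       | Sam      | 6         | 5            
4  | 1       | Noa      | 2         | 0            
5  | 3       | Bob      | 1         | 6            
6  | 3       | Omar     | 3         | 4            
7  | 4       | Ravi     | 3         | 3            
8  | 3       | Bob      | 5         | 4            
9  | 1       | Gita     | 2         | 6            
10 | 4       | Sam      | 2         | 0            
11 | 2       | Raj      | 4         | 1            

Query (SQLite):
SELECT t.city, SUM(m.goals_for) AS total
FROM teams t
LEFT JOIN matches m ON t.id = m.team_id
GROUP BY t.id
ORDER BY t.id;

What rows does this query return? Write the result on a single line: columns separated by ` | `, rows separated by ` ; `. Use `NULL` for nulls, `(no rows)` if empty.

Reno | 4 ; Quito | 14 ; Oslo | 9 ; Quito | 7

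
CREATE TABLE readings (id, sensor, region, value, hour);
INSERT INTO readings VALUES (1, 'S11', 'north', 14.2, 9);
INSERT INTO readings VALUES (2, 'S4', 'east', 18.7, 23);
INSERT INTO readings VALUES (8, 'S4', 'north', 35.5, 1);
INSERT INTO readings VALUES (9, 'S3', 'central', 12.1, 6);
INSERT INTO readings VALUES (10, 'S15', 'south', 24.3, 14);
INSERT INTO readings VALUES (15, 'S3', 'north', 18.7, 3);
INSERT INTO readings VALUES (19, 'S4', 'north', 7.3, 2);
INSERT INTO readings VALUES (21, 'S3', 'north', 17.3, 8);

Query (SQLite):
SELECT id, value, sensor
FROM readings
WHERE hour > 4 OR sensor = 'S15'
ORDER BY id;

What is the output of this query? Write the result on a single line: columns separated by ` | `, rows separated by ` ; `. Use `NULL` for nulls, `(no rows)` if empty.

1 | 14.2 | S11 ; 2 | 18.7 | S4 ; 9 | 12.1 | S3 ; 10 | 24.3 | S15 ; 21 | 17.3 | S3

hour > 4: ids {1, 2, 9, 10, 21}
sensor = 'S15': ids {10}
Combine with OR.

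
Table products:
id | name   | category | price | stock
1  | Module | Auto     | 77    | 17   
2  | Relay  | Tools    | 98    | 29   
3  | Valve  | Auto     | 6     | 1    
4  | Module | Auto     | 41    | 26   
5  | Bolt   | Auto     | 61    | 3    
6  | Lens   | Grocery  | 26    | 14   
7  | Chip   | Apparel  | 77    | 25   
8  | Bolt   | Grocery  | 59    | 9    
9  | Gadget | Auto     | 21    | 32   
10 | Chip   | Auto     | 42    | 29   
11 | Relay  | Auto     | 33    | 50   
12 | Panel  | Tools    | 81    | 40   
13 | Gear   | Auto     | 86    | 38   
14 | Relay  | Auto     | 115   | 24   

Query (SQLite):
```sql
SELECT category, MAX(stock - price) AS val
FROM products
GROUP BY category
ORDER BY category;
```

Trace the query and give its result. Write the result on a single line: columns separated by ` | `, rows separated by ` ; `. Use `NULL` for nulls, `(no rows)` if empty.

For each row compute stock - price.
Group by category; take MAX of the expression per group.
  Apparel: ids {7} → MAX(stock - price)=-52
  Auto: ids {1, 3, 4, 5, 9, 10, 11, 13, 14} → MAX(stock - price)=17
  Grocery: ids {6, 8} → MAX(stock - price)=-12
  Tools: ids {2, 12} → MAX(stock - price)=-41

Apparel | -52 ; Auto | 17 ; Grocery | -12 ; Tools | -41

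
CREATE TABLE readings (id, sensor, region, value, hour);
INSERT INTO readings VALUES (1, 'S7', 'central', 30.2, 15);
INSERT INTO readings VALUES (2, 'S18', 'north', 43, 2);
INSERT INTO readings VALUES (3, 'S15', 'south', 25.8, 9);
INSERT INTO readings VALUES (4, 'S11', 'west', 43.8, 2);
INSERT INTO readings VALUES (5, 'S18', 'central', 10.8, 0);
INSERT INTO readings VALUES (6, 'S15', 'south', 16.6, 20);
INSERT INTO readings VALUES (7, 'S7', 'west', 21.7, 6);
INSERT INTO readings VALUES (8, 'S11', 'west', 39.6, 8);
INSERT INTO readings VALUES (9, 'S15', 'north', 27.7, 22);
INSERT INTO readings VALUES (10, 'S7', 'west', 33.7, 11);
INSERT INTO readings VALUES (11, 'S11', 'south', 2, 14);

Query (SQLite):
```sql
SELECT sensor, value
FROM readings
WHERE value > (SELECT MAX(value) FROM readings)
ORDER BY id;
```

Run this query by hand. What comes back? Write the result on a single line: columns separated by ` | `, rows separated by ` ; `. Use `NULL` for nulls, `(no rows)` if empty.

Scalar subquery: MAX(value) over all readings rows = 43.8.
Keep rows where value > that value.

(no rows)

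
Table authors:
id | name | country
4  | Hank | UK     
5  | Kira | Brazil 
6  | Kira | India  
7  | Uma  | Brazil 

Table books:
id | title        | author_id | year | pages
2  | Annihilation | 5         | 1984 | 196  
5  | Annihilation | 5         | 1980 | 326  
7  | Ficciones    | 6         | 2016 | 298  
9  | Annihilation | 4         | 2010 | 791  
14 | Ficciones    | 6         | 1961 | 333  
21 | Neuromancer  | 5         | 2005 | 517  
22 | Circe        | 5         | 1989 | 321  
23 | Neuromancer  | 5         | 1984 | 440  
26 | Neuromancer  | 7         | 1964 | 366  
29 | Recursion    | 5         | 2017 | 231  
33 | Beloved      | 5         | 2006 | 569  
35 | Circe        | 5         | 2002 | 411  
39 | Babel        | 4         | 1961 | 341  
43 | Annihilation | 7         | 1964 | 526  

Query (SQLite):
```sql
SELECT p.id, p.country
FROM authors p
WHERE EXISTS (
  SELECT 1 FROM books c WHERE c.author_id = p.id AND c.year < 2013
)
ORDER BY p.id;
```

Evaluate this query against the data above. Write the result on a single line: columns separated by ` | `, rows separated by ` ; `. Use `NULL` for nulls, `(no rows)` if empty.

4 | UK ; 5 | Brazil ; 6 | India ; 7 | Brazil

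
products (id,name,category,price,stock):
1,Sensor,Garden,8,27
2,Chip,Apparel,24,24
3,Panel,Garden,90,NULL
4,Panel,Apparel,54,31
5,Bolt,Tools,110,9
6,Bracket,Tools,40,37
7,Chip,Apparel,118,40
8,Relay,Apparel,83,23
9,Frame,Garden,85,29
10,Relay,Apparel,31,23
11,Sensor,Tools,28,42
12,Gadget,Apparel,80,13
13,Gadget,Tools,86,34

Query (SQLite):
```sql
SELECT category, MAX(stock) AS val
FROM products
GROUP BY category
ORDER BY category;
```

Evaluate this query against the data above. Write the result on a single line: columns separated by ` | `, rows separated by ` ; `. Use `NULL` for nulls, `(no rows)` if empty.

Apparel | 40 ; Garden | 29 ; Tools | 42

Partition products by category; compute MAX(stock) within each group.
  Apparel: ids {2, 4, 7, 8, 10, 12} → MAX(stock)=40
  Garden: ids {1, 3, 9} → MAX(stock)=29
  Tools: ids {5, 6, 11, 13} → MAX(stock)=42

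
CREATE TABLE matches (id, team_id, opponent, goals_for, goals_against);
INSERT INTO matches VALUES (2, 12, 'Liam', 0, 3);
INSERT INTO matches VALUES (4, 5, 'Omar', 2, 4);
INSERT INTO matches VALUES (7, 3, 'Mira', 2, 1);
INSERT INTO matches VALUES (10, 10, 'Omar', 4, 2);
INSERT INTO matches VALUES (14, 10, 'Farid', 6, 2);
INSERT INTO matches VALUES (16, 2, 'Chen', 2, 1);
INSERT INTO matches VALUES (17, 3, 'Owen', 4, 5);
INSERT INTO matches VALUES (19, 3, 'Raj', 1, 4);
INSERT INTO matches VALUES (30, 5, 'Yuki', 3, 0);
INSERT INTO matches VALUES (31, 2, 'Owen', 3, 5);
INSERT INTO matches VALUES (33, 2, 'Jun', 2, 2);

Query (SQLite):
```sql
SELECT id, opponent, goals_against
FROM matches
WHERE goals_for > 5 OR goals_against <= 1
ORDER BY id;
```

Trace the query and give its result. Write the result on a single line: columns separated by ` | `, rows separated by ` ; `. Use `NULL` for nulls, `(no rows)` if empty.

goals_for > 5: ids {14}
goals_against <= 1: ids {7, 16, 30}
Combine with OR.

7 | Mira | 1 ; 14 | Farid | 2 ; 16 | Chen | 1 ; 30 | Yuki | 0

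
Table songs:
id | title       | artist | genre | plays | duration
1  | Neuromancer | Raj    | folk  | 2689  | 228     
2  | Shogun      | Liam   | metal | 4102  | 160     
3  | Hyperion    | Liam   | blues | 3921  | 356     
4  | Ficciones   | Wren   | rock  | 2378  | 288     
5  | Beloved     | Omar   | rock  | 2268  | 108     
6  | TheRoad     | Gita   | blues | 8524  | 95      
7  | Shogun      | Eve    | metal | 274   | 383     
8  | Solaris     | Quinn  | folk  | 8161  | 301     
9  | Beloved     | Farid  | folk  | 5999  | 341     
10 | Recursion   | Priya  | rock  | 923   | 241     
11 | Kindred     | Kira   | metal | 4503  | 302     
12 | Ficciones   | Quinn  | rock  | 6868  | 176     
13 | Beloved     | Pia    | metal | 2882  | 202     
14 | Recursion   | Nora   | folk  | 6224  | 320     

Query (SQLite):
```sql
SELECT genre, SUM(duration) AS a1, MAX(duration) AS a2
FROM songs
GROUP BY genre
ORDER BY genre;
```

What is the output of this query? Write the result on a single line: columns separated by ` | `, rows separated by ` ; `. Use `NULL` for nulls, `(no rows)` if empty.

Group songs by genre.
Per group compute: SUM(duration), MAX(duration).
  blues: ids {3, 6} → SUM(duration)=451, MAX(duration)=356
  folk: ids {1, 8, 9, 14} → SUM(duration)=1190, MAX(duration)=341
  metal: ids {2, 7, 11, 13} → SUM(duration)=1047, MAX(duration)=383
  rock: ids {4, 5, 10, 12} → SUM(duration)=813, MAX(duration)=288

blues | 451 | 356 ; folk | 1190 | 341 ; metal | 1047 | 383 ; rock | 813 | 288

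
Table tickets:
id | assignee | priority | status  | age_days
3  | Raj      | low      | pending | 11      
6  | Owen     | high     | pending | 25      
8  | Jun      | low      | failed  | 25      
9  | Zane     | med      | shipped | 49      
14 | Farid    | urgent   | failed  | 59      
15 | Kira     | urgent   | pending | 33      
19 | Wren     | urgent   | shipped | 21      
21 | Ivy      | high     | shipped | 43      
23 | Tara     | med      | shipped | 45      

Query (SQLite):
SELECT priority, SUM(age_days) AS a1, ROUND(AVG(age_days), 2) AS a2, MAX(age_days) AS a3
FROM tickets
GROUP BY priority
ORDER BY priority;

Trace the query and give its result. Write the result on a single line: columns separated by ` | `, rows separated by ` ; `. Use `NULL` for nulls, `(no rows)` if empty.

Group tickets by priority.
Per group compute: SUM(age_days), ROUND(AVG(age_days), 2), MAX(age_days).
  high: ids {6, 21} → SUM(age_days)=68, ROUND(AVG(age_days), 2)=34, MAX(age_days)=43
  low: ids {3, 8} → SUM(age_days)=36, ROUND(AVG(age_days), 2)=18, MAX(age_days)=25
  med: ids {9, 23} → SUM(age_days)=94, ROUND(AVG(age_days), 2)=47, MAX(age_days)=49
  urgent: ids {14, 15, 19} → SUM(age_days)=113, ROUND(AVG(age_days), 2)=37.67, MAX(age_days)=59

high | 68 | 34 | 43 ; low | 36 | 18 | 25 ; med | 94 | 47 | 49 ; urgent | 113 | 37.67 | 59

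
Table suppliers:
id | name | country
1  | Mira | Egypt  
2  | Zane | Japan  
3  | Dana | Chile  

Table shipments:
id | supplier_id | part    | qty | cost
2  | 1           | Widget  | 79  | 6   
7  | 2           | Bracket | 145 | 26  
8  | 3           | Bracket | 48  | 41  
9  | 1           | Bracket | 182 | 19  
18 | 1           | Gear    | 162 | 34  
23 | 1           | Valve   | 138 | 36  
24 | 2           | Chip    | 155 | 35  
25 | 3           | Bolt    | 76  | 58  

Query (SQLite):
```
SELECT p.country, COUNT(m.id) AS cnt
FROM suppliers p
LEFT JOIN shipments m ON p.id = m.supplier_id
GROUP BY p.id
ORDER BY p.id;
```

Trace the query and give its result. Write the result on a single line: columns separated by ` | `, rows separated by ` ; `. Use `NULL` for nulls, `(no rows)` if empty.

Egypt | 4 ; Japan | 2 ; Chile | 2

LEFT JOIN keeps every suppliers row; unmatched ones get NULL for shipments columns.
Group by suppliers.id and compute COUNT(m.id). COUNT(col) of an all-NULL group is 0.
  1: ids {2, 9, 18, 23} → COUNT(m.id)=4
  2: ids {7, 24} → COUNT(m.id)=2
  3: ids {8, 25} → COUNT(m.id)=2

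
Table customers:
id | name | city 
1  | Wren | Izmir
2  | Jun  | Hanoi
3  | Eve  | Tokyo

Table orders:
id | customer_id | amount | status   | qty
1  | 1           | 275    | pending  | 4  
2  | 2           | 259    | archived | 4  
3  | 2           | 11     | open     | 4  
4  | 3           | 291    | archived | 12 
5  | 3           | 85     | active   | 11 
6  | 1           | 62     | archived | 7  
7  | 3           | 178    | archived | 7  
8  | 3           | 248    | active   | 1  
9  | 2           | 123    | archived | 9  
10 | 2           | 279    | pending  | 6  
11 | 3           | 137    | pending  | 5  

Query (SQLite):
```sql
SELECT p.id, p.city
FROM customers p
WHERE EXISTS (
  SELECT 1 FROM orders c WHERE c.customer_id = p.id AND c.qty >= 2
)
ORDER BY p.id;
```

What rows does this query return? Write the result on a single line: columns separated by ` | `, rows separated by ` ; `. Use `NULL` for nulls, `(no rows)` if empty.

1 | Izmir ; 2 | Hanoi ; 3 | Tokyo

For each customers row, check whether any orders with matching customer_id has qty >= 2.
Keep rows where that is true.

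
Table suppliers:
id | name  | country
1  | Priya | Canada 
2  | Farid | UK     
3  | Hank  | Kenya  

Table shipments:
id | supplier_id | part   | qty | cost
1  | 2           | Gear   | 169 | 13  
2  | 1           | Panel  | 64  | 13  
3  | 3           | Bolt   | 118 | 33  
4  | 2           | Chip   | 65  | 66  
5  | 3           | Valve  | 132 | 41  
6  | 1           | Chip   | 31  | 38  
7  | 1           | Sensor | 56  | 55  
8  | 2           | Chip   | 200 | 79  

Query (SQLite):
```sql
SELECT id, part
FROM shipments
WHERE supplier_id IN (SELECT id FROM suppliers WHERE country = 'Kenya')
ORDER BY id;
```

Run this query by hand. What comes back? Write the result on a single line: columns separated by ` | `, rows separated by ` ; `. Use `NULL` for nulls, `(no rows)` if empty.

3 | Bolt ; 5 | Valve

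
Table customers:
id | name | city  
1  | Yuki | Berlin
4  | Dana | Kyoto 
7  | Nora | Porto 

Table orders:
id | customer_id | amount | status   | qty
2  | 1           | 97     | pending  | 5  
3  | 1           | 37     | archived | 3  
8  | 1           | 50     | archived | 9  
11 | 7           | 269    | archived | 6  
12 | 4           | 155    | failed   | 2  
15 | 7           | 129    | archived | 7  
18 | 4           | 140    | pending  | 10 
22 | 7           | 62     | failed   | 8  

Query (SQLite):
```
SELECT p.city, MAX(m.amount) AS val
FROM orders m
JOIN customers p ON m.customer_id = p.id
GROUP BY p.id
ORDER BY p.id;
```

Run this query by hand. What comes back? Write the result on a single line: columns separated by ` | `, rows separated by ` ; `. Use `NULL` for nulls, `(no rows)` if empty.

Join each orders row to its customers via customer_id.
Group joined rows by customers.id; compute MAX(m.amount) per group.
  1: ids {2, 3, 8} → MAX(m.amount)=97
  4: ids {12, 18} → MAX(m.amount)=155
  7: ids {11, 15, 22} → MAX(m.amount)=269

Berlin | 97 ; Kyoto | 155 ; Porto | 269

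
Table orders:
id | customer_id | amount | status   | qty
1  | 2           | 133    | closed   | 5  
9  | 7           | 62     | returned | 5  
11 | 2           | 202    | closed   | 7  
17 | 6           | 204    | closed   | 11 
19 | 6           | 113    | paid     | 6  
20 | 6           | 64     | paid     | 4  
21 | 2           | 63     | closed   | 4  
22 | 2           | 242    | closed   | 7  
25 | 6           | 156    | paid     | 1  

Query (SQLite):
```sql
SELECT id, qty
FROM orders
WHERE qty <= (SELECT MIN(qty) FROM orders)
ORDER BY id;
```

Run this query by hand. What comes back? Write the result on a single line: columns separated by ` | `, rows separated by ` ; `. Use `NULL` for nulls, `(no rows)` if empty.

Scalar subquery: MIN(qty) over all orders rows = 1.
Keep rows where qty <= that value.

25 | 1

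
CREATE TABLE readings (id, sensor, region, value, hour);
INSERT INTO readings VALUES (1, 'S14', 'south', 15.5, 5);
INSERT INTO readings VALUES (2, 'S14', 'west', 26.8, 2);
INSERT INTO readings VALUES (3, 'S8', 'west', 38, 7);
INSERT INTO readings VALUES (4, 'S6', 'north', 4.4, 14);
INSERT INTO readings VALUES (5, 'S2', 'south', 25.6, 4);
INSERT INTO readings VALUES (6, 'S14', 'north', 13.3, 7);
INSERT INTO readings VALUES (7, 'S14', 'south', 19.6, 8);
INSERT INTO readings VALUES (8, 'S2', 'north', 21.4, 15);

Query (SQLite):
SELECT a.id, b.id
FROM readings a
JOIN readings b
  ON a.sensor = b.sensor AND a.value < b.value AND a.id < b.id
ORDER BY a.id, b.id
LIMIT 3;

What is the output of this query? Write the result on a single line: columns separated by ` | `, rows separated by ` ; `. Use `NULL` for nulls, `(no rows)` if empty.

Pairs (a,b) with same sensor, a.value < b.value, a.id < b.id.
sensor groups: S14:{1,2,6,7} S2:{5,8} S6:{4} S8:{3}
Ordered by (a.id, b.id); first 3.

1 | 2 ; 1 | 7 ; 6 | 7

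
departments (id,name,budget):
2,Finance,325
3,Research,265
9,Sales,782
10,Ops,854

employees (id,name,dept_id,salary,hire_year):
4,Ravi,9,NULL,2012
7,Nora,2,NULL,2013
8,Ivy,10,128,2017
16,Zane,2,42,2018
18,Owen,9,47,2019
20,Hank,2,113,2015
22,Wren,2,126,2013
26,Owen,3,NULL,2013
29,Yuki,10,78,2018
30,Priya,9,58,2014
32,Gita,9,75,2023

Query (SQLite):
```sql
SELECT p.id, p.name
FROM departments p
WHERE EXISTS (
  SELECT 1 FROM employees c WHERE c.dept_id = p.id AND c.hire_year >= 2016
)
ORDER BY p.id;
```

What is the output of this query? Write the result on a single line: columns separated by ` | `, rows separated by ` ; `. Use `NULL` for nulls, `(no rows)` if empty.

2 | Finance ; 9 | Sales ; 10 | Ops

For each departments row, check whether any employees with matching dept_id has hire_year >= 2016.
Keep rows where that is true.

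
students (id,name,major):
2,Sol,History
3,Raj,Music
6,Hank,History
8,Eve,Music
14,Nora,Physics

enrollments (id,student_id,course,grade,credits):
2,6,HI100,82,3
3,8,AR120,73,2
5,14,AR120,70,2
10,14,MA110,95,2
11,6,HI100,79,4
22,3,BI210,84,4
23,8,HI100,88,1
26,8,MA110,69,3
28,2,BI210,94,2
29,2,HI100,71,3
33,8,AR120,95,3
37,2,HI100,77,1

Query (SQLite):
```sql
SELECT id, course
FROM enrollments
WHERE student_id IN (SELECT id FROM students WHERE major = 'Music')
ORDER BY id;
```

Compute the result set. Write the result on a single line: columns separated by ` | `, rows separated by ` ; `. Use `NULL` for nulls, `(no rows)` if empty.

Inner query: students.id where major = 'Music'.
Outer: keep enrollments rows whose student_id is in that set.
Inner query → {3, 8}

3 | AR120 ; 22 | BI210 ; 23 | HI100 ; 26 | MA110 ; 33 | AR120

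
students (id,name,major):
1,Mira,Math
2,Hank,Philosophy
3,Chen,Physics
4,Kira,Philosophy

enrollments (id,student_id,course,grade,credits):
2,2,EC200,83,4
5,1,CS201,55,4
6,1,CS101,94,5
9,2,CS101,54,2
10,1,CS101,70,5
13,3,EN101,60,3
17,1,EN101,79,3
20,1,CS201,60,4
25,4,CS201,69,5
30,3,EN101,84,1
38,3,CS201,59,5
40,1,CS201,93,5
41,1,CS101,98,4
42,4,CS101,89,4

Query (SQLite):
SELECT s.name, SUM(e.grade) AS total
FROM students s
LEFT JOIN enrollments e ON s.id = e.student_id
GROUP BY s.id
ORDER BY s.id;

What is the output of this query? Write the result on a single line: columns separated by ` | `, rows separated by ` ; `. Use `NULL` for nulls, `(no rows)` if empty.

LEFT JOIN keeps every students row; unmatched ones get NULL for enrollments columns.
Group by students.id and compute SUM(e.grade). SUM over an all-NULL group is NULL.
  1: ids {5, 6, 10, 17, 20, 40, 41} → SUM(e.grade)=549
  2: ids {2, 9} → SUM(e.grade)=137
  3: ids {13, 30, 38} → SUM(e.grade)=203
  4: ids {25, 42} → SUM(e.grade)=158

Mira | 549 ; Hank | 137 ; Chen | 203 ; Kira | 158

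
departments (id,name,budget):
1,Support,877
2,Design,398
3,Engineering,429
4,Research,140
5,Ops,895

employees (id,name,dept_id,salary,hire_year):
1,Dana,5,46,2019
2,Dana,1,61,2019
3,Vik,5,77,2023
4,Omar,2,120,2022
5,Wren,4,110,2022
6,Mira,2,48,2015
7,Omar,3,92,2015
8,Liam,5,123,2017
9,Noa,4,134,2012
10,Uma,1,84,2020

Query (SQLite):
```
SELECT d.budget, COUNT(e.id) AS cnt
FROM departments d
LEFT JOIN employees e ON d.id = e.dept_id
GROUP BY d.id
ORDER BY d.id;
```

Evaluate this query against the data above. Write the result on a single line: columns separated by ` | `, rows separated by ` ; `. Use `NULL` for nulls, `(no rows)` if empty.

LEFT JOIN keeps every departments row; unmatched ones get NULL for employees columns.
Group by departments.id and compute COUNT(e.id). COUNT(col) of an all-NULL group is 0.
  1: ids {2, 10} → COUNT(e.id)=2
  2: ids {4, 6} → COUNT(e.id)=2
  3: ids {7} → COUNT(e.id)=1
  4: ids {5, 9} → COUNT(e.id)=2
  5: ids {1, 3, 8} → COUNT(e.id)=3

877 | 2 ; 398 | 2 ; 429 | 1 ; 140 | 2 ; 895 | 3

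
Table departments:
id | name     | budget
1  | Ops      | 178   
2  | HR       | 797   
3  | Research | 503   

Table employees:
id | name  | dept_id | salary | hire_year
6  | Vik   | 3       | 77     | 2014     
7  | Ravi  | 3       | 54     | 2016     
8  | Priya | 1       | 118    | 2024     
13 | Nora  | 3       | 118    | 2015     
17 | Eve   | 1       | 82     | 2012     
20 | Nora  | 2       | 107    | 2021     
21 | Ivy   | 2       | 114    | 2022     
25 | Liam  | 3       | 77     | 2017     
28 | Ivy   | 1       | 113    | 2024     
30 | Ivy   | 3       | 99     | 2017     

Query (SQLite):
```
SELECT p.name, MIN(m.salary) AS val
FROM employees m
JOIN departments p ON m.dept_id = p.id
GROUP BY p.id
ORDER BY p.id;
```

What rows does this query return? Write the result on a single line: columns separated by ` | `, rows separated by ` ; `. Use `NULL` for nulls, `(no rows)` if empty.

Ops | 82 ; HR | 107 ; Research | 54

Join each employees row to its departments via dept_id.
Group joined rows by departments.id; compute MIN(m.salary) per group.
  1: ids {8, 17, 28} → MIN(m.salary)=82
  2: ids {20, 21} → MIN(m.salary)=107
  3: ids {6, 7, 13, 25, 30} → MIN(m.salary)=54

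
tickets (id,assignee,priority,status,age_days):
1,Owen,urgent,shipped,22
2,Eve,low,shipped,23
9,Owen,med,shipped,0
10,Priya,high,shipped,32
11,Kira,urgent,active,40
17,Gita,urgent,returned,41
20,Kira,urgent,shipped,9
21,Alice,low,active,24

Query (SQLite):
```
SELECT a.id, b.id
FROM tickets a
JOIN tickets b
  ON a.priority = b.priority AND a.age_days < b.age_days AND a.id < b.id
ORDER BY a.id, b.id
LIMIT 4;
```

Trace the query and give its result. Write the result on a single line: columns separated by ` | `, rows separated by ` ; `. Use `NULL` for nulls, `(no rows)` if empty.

Pairs (a,b) with same priority, a.age_days < b.age_days, a.id < b.id.
priority groups: high:{10} low:{2,21} med:{9} urgent:{1,11,17,20}
Ordered by (a.id, b.id); first 4.

1 | 11 ; 1 | 17 ; 2 | 21 ; 11 | 17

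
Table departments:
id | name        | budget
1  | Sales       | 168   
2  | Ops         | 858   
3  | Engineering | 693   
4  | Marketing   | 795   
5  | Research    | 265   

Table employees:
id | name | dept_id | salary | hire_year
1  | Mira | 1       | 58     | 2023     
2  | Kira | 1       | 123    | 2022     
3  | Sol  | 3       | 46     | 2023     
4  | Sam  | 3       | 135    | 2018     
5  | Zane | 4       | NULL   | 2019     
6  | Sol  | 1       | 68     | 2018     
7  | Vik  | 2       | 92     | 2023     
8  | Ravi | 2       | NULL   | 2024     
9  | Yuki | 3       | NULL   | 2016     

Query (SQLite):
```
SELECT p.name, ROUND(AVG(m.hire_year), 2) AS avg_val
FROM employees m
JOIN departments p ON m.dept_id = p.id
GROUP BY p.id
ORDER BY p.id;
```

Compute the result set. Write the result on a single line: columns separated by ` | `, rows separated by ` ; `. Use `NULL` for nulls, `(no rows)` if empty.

Join each employees row to its departments via dept_id.
Group joined rows by departments.id; compute ROUND(AVG(m.hire_year), 2) per group.
  1: ids {1, 2, 6} → ROUND(AVG(m.hire_year), 2)=2021
  2: ids {7, 8} → ROUND(AVG(m.hire_year), 2)=2023.5
  3: ids {3, 4, 9} → ROUND(AVG(m.hire_year), 2)=2019
  4: ids {5} → ROUND(AVG(m.hire_year), 2)=2019

Sales | 2021 ; Ops | 2023.5 ; Engineering | 2019 ; Marketing | 2019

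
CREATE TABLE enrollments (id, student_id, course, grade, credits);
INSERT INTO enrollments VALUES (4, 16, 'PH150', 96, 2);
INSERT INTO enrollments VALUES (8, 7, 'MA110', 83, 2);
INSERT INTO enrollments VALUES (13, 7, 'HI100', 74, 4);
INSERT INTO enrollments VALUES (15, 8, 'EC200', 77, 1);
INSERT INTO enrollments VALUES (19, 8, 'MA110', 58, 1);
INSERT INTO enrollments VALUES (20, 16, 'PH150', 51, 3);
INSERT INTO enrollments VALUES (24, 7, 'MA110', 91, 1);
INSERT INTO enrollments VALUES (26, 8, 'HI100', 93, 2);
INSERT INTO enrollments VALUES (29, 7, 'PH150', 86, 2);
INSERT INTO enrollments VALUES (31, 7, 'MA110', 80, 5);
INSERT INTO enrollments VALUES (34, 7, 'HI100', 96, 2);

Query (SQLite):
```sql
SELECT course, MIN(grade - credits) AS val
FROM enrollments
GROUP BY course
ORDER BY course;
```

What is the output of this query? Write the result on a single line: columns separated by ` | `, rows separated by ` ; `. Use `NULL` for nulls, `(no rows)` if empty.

For each row compute grade - credits.
Group by course; take MIN of the expression per group.
  EC200: ids {15} → MIN(grade - credits)=76
  HI100: ids {13, 26, 34} → MIN(grade - credits)=70
  MA110: ids {8, 19, 24, 31} → MIN(grade - credits)=57
  PH150: ids {4, 20, 29} → MIN(grade - credits)=48

EC200 | 76 ; HI100 | 70 ; MA110 | 57 ; PH150 | 48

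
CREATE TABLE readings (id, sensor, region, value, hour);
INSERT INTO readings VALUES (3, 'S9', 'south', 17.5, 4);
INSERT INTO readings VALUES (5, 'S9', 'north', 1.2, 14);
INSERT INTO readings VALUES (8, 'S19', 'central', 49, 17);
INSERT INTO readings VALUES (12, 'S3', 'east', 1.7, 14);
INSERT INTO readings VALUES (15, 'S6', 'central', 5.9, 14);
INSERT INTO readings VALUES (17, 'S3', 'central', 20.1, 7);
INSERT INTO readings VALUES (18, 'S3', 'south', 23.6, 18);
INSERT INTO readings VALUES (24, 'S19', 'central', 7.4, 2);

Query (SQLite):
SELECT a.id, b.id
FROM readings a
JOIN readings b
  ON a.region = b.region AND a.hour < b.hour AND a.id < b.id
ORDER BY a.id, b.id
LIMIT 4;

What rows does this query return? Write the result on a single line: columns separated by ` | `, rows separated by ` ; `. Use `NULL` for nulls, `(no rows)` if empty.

3 | 18

Pairs (a,b) with same region, a.hour < b.hour, a.id < b.id.
region groups: central:{8,15,17,24} east:{12} north:{5} south:{3,18}
Ordered by (a.id, b.id); first 4.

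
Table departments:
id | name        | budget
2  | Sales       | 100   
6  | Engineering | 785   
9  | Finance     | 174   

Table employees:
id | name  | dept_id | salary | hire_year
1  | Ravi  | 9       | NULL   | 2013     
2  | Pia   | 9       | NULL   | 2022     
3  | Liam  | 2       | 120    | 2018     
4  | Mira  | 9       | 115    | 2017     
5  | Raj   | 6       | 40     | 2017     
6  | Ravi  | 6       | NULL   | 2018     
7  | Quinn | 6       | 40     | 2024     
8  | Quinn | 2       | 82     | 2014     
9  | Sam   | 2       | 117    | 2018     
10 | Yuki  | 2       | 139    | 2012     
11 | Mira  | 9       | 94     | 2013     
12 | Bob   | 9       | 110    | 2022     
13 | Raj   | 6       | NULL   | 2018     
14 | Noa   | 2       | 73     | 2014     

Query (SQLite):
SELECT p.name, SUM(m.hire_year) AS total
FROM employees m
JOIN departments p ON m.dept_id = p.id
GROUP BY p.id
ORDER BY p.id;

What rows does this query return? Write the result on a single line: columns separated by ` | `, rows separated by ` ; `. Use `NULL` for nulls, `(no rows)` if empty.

Sales | 10076 ; Engineering | 8077 ; Finance | 10087

Join each employees row to its departments via dept_id.
Group joined rows by departments.id; compute SUM(m.hire_year) per group.
  2: ids {3, 8, 9, 10, 14} → SUM(m.hire_year)=10076
  6: ids {5, 6, 7, 13} → SUM(m.hire_year)=8077
  9: ids {1, 2, 4, 11, 12} → SUM(m.hire_year)=10087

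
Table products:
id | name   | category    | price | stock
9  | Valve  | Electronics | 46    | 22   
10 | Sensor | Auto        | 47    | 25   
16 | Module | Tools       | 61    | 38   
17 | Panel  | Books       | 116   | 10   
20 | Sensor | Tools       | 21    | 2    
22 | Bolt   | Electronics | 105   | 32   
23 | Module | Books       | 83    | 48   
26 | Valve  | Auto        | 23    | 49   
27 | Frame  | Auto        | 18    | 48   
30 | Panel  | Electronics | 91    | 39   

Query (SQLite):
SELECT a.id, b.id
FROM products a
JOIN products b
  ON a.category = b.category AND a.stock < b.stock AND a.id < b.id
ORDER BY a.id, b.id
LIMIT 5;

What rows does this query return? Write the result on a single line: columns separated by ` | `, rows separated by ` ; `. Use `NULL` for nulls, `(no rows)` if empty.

9 | 22 ; 9 | 30 ; 10 | 26 ; 10 | 27 ; 17 | 23

Pairs (a,b) with same category, a.stock < b.stock, a.id < b.id.
category groups: Auto:{10,26,27} Books:{17,23} Electronics:{9,22,30} Tools:{16,20}
Ordered by (a.id, b.id); first 5.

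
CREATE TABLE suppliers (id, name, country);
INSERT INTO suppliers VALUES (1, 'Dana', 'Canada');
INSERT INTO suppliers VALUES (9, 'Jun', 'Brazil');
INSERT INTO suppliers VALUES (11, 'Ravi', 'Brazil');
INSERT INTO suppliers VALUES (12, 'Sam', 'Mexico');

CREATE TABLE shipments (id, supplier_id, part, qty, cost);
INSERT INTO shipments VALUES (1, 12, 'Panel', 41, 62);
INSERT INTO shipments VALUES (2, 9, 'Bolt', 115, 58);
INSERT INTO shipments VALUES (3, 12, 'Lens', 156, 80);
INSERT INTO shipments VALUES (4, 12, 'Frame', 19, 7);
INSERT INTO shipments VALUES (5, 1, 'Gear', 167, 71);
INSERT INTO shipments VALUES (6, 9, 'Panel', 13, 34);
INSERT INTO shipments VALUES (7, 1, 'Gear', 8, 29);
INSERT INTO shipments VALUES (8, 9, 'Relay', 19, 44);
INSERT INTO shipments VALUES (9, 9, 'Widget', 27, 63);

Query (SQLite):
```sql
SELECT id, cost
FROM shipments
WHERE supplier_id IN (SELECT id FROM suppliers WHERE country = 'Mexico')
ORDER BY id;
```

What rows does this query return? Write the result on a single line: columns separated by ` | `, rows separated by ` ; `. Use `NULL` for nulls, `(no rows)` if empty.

Inner query: suppliers.id where country = 'Mexico'.
Outer: keep shipments rows whose supplier_id is in that set.
Inner query → {12}

1 | 62 ; 3 | 80 ; 4 | 7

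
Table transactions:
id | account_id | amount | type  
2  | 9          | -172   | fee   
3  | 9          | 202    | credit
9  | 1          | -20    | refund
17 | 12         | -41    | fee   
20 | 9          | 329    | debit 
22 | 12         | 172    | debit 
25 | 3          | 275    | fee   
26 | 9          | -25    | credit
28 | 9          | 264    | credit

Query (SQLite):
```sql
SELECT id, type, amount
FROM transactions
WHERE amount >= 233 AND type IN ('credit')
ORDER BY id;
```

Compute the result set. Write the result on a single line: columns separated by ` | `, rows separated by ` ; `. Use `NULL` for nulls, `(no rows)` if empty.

28 | credit | 264

amount >= 233: ids {20, 25, 28}
type IN ('credit'): ids {3, 26, 28}
Combine with AND.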